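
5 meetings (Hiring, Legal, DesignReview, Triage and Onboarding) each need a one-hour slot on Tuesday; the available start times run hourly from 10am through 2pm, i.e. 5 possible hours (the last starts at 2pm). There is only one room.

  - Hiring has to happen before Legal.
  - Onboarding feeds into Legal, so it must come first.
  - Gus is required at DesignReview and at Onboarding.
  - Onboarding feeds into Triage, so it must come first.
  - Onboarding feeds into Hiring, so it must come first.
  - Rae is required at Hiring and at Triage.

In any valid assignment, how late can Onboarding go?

11am

Downstream work caps Onboarding at 12pm.
Onboarding at 11am is achievable: Legal -> 1pm; Hiring -> 12pm; Triage -> 2pm; Onboarding -> 11am; DesignReview -> 10am.
Nothing later works — the conflict and capacity constraints rule out every hour after 11am.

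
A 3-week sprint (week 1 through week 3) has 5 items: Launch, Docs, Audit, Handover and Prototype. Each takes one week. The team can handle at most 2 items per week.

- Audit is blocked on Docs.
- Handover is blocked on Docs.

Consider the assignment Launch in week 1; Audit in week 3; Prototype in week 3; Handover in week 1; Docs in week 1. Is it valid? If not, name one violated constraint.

Audit is blocked on Docs — holds.
The team can handle at most 2 items per week — violated.
Handover is blocked on Docs — violated.

Invalid. The team can handle at most 2 items per week.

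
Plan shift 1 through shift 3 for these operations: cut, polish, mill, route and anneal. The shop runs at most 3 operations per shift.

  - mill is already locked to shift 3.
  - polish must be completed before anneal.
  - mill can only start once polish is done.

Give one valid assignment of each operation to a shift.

route in shift 1, cut in shift 1, polish in shift 1, anneal in shift 2, mill in shift 3

Checking: polish(shift 1) before mill(shift 3); polish(shift 1) before anneal(shift 2); mill=shift 3 in [shift 3,shift 3]; max 3 per shift (cap 3).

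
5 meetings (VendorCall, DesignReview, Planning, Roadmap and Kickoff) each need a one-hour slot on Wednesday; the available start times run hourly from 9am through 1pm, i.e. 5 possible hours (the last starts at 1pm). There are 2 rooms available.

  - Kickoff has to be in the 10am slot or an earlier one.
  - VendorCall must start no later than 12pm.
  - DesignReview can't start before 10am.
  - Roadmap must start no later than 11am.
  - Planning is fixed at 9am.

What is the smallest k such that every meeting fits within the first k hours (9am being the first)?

With at most 2 per hour and 5 meetings, at least 3 hours are needed.
DesignReview can't be placed before 10am — that is hour 2 counting from 9am — so the schedule must run through at least 2 hours.
3 works (last occupied hour: 11am): for example Planning -> 9am; Roadmap -> 11am; Kickoff -> 9am; VendorCall -> 10am; DesignReview -> 10am.

3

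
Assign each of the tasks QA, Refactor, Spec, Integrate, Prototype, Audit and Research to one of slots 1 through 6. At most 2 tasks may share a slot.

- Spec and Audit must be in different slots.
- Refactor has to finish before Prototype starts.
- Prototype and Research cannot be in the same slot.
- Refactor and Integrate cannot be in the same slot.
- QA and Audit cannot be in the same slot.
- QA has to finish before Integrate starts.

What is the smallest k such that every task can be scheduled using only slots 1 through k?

4

The precedence chain requires at least 2 distinct slots.
With at most 2 per slot and 7 tasks, at least 4 slots are needed.
4 works (last occupied slot: 4): for example Prototype -> 2, Refactor -> 1, Spec -> 3, Integrate -> 2, Research -> 3, Audit -> 4, QA -> 1.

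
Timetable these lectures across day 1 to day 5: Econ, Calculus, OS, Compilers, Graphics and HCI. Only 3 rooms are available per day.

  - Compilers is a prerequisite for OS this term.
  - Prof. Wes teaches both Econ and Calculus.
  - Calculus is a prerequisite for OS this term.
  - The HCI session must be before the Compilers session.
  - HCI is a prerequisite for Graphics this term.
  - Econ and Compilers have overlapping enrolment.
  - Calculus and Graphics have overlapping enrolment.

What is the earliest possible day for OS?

Precedence pushes OS to at least day 3.
OS at day 3 is achievable: HCI in day 1, Graphics in day 2, Calculus in day 1, Compilers in day 2, OS in day 3, Econ in day 3.

day 3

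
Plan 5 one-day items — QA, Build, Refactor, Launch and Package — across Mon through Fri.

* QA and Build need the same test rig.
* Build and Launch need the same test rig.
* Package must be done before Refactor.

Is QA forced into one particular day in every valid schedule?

QA can be Mon (e.g. Package -> Mon, Build -> Tue, Launch -> Mon, QA -> Mon, Refactor -> Tue) or Tue (e.g. Refactor=Tue, Launch=Tue, Package=Mon, QA=Tue, Build=Mon).

No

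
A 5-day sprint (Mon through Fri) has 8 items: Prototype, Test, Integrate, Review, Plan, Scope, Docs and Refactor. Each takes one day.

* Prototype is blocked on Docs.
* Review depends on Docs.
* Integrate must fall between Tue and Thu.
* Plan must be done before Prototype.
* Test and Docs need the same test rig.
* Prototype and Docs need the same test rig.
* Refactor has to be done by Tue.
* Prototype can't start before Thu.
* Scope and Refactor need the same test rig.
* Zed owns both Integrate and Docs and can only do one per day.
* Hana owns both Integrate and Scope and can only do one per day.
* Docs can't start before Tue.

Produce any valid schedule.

Review -> Thu; Integrate -> Tue; Scope -> Wed; Test -> Mon; Plan -> Mon; Docs -> Wed; Refactor -> Mon; Prototype -> Thu

Checking: Plan(Mon) before Prototype(Thu); Docs(Wed) before Review(Thu); Docs(Wed) before Prototype(Thu); Integrate(Tue) != Scope(Wed); Integrate(Tue) != Docs(Wed); Scope(Wed) != Refactor(Mon); Prototype(Thu) != Docs(Wed); Test(Mon) != Docs(Wed); Refactor=Mon in [Mon,Tue]; Docs=Wed in [Tue,Fri]; Integrate=Tue in [Tue,Thu]; Prototype=Thu in [Thu,Fri].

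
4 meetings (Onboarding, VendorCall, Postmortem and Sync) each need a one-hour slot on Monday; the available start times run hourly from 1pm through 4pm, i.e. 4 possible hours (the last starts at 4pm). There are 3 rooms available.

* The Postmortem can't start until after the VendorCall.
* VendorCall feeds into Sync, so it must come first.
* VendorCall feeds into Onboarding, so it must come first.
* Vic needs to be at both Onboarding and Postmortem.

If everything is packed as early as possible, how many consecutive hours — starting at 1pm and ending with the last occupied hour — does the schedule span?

The precedence chain requires at least 2 distinct hours.
With at most 3 per hour and 4 meetings, at least 2 hours are needed.
Could 2 hours be enough, i.e. nothing placed later than 2pm? No: Postmortem must come after VendorCall (at 1pm or later) → {2pm}; VendorCall must come before Postmortem (at 2pm or earlier) → {1pm}; Onboarding must come after VendorCall (at 1pm or later) → {2pm}; Postmortem can't share with Onboarding (2pm) → nothing is left.
So 2 hours is not enough.
3 works (last occupied hour: 3pm): for example Onboarding -> 2pm; VendorCall -> 1pm; Postmortem -> 3pm; Sync -> 2pm.

3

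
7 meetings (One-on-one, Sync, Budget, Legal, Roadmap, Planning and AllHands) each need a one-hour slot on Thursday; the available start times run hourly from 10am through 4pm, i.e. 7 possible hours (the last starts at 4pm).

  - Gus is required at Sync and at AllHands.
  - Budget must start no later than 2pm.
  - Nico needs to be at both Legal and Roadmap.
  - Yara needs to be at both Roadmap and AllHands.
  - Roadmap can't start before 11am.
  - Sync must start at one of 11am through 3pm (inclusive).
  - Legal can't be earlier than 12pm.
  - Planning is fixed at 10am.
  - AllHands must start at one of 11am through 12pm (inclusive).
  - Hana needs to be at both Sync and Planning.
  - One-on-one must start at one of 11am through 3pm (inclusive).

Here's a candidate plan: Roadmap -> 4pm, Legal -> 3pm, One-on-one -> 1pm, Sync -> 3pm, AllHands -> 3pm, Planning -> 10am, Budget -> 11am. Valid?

No — it violates: Gus is required at Sync and at AllHands

AllHands must start at one of 11am through 12pm (inclusive) — violated.
Hana needs to be at both Sync and Planning — holds.
Legal can't be earlier than 12pm — holds.
Gus is required at Sync and at AllHands — violated.
Planning is fixed at 10am — holds.
Nico needs to be at both Legal and Roadmap — holds.
Sync must start at one of 11am through 3pm (inclusive) — holds.
One-on-one must start at one of 11am through 3pm (inclusive) — holds.
Yara needs to be at both Roadmap and AllHands — holds.
Budget must start no later than 2pm — holds.
Roadmap can't start before 11am — holds.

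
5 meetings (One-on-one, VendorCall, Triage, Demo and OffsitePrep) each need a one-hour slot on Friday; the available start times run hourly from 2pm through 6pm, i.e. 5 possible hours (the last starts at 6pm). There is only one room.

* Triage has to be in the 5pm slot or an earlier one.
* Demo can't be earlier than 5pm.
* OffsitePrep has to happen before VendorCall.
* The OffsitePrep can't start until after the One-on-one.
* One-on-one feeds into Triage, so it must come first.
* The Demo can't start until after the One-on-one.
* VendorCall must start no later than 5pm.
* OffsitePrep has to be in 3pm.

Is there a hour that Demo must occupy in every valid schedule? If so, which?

Demo is available from 5pm.
So Demo is pinned to 6pm.

6pm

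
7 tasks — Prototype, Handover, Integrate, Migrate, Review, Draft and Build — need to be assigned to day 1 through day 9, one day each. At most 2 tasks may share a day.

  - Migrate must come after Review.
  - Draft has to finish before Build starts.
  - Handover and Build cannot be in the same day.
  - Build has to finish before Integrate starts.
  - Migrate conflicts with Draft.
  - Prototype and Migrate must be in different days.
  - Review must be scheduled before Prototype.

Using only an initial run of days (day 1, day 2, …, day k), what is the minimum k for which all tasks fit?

The precedence chain requires at least 3 distinct days.
With at most 2 per day and 7 tasks, at least 4 days are needed.
4 works (last occupied day: day 4): for example Handover -> day 4, Migrate -> day 3, Build -> day 2, Draft -> day 1, Prototype -> day 2, Integrate -> day 3, Review -> day 1.

4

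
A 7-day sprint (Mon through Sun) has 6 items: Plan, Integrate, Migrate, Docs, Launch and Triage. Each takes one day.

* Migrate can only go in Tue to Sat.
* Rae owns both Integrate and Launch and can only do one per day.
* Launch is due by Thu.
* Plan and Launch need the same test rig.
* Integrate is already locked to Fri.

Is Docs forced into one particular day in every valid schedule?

Docs can be Mon (e.g. Docs=Mon, Launch=Mon, Plan=Tue, Migrate=Tue, Integrate=Fri, Triage=Mon) or Tue (e.g. Triage=Mon, Plan=Tue, Launch=Mon, Integrate=Fri, Migrate=Tue, Docs=Tue).

No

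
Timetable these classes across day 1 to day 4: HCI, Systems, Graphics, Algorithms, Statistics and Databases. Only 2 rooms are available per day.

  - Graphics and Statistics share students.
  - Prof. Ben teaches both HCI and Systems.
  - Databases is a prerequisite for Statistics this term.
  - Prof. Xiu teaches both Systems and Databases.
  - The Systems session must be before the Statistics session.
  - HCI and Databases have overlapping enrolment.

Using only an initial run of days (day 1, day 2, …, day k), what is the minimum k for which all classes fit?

The precedence chain requires at least 2 distinct days.
With at most 2 per day and 6 classes, at least 3 days are needed.
3 works (last occupied day: day 3): for example Databases=day 2, Algorithms=day 2, Systems=day 1, Graphics=day 1, HCI=day 3, Statistics=day 3.

3 days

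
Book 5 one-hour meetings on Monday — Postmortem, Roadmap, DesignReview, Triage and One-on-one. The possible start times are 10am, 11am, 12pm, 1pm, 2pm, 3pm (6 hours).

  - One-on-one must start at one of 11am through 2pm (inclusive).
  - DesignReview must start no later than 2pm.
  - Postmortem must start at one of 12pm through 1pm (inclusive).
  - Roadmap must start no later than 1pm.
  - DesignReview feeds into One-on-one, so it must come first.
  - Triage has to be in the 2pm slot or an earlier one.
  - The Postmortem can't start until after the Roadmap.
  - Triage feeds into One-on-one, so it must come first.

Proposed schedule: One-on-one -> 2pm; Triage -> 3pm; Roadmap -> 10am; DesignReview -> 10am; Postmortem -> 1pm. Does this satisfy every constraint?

No. Triage has to be in the 2pm slot or an earlier one is not satisfied.

Triage feeds into One-on-one, so it must come first — violated.
Roadmap must start no later than 1pm — holds.
DesignReview feeds into One-on-one, so it must come first — holds.
DesignReview must start no later than 2pm — holds.
Postmortem must start at one of 12pm through 1pm (inclusive) — holds.
The Postmortem can't start until after the Roadmap — holds.
One-on-one must start at one of 11am through 2pm (inclusive) — holds.
Triage has to be in the 2pm slot or an earlier one — violated.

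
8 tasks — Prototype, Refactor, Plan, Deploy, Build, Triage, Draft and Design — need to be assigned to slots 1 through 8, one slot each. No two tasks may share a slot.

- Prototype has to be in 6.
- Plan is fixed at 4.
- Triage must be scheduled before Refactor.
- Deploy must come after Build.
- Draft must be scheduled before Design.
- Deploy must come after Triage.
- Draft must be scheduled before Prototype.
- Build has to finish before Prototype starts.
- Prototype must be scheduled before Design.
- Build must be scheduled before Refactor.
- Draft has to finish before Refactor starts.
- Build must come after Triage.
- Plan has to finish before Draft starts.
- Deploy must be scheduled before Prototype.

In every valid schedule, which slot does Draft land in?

5

Plan is fixed at 4 and must come before Draft, so Draft is at least 5.
Prototype is fixed at 6 and must come after Draft, so Draft is at most 5.
So Draft must be 5.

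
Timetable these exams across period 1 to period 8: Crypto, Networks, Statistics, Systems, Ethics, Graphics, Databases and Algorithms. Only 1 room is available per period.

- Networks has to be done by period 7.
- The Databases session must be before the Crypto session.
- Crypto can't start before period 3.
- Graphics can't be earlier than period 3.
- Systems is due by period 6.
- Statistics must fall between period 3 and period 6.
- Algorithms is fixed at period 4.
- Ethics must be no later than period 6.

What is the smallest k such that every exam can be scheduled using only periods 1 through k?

8

The precedence chain requires at least 2 distinct periods.
With at most 1 per period and 8 exams, at least 8 periods are needed.
Algorithms can't be placed before period 4, so the schedule must run through at least period 4.
8 works (last occupied period: period 8): for example Graphics=period 8; Algorithms=period 4; Systems=period 1; Statistics=period 3; Databases=period 2; Crypto=period 5; Ethics=period 6; Networks=period 7.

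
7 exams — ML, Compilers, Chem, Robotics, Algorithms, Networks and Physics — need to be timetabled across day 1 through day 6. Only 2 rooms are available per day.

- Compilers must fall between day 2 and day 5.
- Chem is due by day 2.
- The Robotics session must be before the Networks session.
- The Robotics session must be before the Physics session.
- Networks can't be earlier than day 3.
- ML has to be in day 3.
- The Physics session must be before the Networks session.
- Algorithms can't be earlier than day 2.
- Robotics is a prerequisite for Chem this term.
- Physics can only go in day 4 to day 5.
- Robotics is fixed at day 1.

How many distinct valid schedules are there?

Splitting on Compilers: it can be day 2 (12), day 3 (12), day 4 (13), day 5 (13). Listing each branch's schedules as (ML, Chem, Robotics, Algorithms, Networks, Physics) by day number:
Compilers=day 2: (3,2,1,3,5,4) (3,2,1,3,6,4) (3,2,1,3,6,5) (3,2,1,4,5,4) (3,2,1,4,6,4) (3,2,1,4,6,5) (3,2,1,5,5,4) (3,2,1,5,6,4) (3,2,1,5,6,5) (3,2,1,6,5,4) (3,2,1,6,6,4) (3,2,1,6,6,5) — 12.
Compilers=day 3: (3,2,1,2,5,4) (3,2,1,2,6,4) (3,2,1,2,6,5) (3,2,1,4,5,4) (3,2,1,4,6,4) (3,2,1,4,6,5) (3,2,1,5,5,4) (3,2,1,5,6,4) (3,2,1,5,6,5) (3,2,1,6,5,4) (3,2,1,6,6,4) (3,2,1,6,6,5) — 12.
Compilers=day 4: (3,2,1,2,5,4) (3,2,1,2,6,4) (3,2,1,2,6,5) (3,2,1,3,5,4) (3,2,1,3,6,4) (3,2,1,3,6,5) (3,2,1,4,6,5) (3,2,1,5,5,4) (3,2,1,5,6,4) (3,2,1,5,6,5) (3,2,1,6,5,4) (3,2,1,6,6,4) (3,2,1,6,6,5) — 13.
Compilers=day 5: (3,2,1,2,5,4) (3,2,1,2,6,4) (3,2,1,2,6,5) (3,2,1,3,5,4) (3,2,1,3,6,4) (3,2,1,3,6,5) (3,2,1,4,5,4) (3,2,1,4,6,4) (3,2,1,4,6,5) (3,2,1,5,6,4) (3,2,1,6,5,4) (3,2,1,6,6,4) (3,2,1,6,6,5) — 13.
Summing: 12 + 12 + 13 + 13 = 50.

50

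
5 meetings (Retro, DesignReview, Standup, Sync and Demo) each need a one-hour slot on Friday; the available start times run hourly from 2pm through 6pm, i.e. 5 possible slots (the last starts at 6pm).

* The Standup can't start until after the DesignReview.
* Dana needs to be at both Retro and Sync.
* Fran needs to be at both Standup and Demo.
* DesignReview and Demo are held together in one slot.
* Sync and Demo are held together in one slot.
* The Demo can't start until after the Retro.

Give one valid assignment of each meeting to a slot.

Sync=3pm, DesignReview=3pm, Retro=2pm, Demo=3pm, Standup=4pm

Checking: DesignReview(3pm) before Standup(4pm); Retro(2pm) before Demo(3pm); Standup(4pm) != Demo(3pm); Retro(2pm) != Sync(3pm); Sync = Demo = 3pm; DesignReview = Demo = 3pm.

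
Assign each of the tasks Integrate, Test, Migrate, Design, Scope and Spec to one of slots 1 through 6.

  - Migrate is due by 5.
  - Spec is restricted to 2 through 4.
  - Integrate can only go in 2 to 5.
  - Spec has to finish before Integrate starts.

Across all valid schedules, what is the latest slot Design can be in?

6

Design at 6 is achievable: Scope in 1, Migrate in 1, Test in 1, Spec in 2, Design in 6, Integrate in 3.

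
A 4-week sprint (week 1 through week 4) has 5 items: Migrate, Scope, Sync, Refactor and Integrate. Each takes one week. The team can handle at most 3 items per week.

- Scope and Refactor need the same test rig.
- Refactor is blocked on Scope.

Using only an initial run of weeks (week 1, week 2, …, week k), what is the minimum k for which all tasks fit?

2

The precedence chain requires at least 2 distinct weeks.
With at most 3 per week and 5 tasks, at least 2 weeks are needed.
2 works (last occupied week: week 2): for example Scope in week 1; Migrate in week 1; Sync in week 1; Integrate in week 2; Refactor in week 2.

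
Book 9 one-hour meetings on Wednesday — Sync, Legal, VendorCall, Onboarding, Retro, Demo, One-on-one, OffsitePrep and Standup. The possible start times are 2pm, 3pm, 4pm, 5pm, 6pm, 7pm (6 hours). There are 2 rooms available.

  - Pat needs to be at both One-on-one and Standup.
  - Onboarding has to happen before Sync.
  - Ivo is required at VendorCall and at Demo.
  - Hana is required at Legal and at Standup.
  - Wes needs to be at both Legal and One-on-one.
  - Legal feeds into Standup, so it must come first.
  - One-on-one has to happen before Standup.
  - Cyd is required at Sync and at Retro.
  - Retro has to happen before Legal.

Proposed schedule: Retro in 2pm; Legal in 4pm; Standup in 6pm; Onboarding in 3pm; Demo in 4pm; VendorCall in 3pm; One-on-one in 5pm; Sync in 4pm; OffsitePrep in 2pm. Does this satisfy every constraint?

There are 2 rooms available — violated.
Ivo is required at VendorCall and at Demo — holds.
Wes needs to be at both Legal and One-on-one — holds.
Cyd is required at Sync and at Retro — holds.
Onboarding has to happen before Sync — holds.
Legal feeds into Standup, so it must come first — holds.
Retro has to happen before Legal — holds.
Pat needs to be at both One-on-one and Standup — holds.
One-on-one has to happen before Standup — holds.
Hana is required at Legal and at Standup — holds.

No — it violates: There are 2 rooms available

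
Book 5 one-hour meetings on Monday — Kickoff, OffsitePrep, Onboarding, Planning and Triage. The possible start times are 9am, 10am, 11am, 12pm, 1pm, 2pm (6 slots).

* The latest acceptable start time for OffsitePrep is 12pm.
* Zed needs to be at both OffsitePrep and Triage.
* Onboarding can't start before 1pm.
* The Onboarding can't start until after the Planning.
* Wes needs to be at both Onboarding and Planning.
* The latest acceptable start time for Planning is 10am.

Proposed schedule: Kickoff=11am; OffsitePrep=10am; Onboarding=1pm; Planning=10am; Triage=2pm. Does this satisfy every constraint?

Valid

Onboarding can't start before 1pm — holds.
The Onboarding can't start until after the Planning — holds.
The latest acceptable start time for OffsitePrep is 12pm — holds.
Zed needs to be at both OffsitePrep and Triage — holds.
The latest acceptable start time for Planning is 10am — holds.
Wes needs to be at both Onboarding and Planning — holds.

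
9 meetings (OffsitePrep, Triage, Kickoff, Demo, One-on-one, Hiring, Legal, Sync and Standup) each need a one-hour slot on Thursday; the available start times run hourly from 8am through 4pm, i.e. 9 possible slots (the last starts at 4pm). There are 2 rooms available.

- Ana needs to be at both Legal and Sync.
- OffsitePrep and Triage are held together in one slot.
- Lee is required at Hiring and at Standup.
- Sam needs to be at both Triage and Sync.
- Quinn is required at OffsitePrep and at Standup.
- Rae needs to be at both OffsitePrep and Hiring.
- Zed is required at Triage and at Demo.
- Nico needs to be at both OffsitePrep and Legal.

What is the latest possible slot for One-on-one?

One-on-one at 4pm is achievable: Standup in 11am; Hiring in 10am; Legal in 10am; One-on-one in 4pm; Triage in 8am; Demo in 9am; Sync in 11am; Kickoff in 9am; OffsitePrep in 8am.

4pm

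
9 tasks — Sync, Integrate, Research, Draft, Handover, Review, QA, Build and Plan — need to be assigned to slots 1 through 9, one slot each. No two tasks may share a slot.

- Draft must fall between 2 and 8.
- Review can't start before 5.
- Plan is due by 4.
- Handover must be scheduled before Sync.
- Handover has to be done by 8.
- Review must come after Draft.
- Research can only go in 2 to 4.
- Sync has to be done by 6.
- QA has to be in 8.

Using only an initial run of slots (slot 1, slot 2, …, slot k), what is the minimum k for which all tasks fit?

9 slots

The precedence chain requires at least 2 distinct slots.
With at most 1 per slot and 9 tasks, at least 9 slots are needed.
QA can't be placed before 8, so the schedule must run through at least slot 8.
9 works (last occupied slot: 9): for example Sync=6, Build=9, Draft=3, Plan=1, Research=2, Integrate=7, Handover=4, QA=8, Review=5.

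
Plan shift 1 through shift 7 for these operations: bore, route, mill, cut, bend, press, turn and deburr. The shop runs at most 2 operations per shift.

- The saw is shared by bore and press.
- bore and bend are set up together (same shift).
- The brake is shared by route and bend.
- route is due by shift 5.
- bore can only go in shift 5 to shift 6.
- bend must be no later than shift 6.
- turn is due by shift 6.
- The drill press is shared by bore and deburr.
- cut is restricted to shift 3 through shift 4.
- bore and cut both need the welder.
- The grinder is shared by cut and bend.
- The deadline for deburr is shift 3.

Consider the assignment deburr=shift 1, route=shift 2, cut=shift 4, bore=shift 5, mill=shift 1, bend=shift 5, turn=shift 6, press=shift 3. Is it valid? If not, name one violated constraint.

The shop runs at most 2 operations per shift — holds.
bend must be no later than shift 6 — holds.
turn is due by shift 6 — holds.
bore can only go in shift 5 to shift 6 — holds.
The brake is shared by route and bend — holds.
The drill press is shared by bore and deburr — holds.
bore and cut both need the welder — holds.
The saw is shared by bore and press — holds.
The grinder is shared by cut and bend — holds.
route is due by shift 5 — holds.
cut is restricted to shift 3 through shift 4 — holds.
The deadline for deburr is shift 3 — holds.
bore and bend are set up together (same shift) — holds.

Yes, all constraints hold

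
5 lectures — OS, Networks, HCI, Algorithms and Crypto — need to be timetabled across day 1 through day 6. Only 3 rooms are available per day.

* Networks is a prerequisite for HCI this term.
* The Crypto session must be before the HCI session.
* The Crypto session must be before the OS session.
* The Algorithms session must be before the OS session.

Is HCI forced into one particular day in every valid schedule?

HCI can be day 2 (e.g. Crypto -> day 1; HCI -> day 2; Algorithms -> day 1; OS -> day 2; Networks -> day 1) or day 3 (e.g. Networks=day 1; OS=day 2; Crypto=day 1; Algorithms=day 1; HCI=day 3).

No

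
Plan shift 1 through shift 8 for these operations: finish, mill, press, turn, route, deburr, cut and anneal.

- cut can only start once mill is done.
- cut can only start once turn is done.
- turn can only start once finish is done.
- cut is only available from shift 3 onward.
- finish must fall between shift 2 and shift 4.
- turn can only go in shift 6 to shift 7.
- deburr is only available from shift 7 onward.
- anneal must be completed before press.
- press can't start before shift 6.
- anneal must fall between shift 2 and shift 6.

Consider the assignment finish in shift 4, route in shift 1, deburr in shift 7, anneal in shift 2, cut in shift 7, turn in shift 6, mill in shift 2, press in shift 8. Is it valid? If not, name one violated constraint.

turn can only go in shift 6 to shift 7 — holds.
cut can only start once turn is done — holds.
cut is only available from shift 3 onward — holds.
finish must fall between shift 2 and shift 4 — holds.
anneal must fall between shift 2 and shift 6 — holds.
press can't start before shift 6 — holds.
deburr is only available from shift 7 onward — holds.
anneal must be completed before press — holds.
cut can only start once mill is done — holds.
turn can only start once finish is done — holds.

Yes, all constraints hold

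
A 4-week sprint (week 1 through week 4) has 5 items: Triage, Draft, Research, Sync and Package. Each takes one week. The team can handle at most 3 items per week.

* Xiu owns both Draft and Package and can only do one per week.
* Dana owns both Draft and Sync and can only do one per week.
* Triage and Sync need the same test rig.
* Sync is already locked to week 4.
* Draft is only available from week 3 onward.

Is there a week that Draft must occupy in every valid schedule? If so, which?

Draft's window is week 3–week 4.
Sync is fixed at week 4, and Draft can't share a week with Sync.
So Draft must be week 3.

week 3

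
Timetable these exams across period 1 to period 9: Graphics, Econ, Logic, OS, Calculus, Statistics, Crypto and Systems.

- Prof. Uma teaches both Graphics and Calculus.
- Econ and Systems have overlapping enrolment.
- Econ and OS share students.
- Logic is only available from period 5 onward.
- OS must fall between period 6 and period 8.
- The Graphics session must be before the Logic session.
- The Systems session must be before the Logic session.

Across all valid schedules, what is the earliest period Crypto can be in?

period 1

Crypto at period 1 is achievable: Econ in period 2, Statistics in period 1, Crypto in period 1, Graphics in period 1, Calculus in period 2, OS in period 6, Systems in period 1, Logic in period 5.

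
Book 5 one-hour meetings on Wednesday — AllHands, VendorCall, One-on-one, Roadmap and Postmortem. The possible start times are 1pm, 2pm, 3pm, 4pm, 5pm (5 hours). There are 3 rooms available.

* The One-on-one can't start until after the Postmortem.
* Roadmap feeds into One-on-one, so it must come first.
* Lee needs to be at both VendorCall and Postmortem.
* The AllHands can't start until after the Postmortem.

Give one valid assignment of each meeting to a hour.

One-on-one -> 2pm; VendorCall -> 2pm; AllHands -> 2pm; Postmortem -> 1pm; Roadmap -> 1pm

Checking: Postmortem(1pm) before One-on-one(2pm); Roadmap(1pm) before One-on-one(2pm); Postmortem(1pm) before AllHands(2pm); VendorCall(2pm) != Postmortem(1pm); max 3 per hour (cap 3).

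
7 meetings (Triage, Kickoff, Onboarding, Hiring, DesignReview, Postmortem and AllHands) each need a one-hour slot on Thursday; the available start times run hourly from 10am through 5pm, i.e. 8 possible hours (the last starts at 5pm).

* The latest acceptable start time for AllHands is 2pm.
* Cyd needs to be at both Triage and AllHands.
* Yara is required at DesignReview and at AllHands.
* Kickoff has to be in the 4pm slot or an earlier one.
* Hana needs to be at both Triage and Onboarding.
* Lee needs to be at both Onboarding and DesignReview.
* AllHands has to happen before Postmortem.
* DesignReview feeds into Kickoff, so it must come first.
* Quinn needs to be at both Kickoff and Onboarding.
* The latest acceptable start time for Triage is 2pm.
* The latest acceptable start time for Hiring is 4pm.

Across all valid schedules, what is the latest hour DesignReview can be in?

3pm

Downstream work caps DesignReview at 3pm.
DesignReview at 3pm is achievable: Triage -> 11am, Postmortem -> 11am, DesignReview -> 3pm, Hiring -> 10am, AllHands -> 10am, Kickoff -> 4pm, Onboarding -> 10am.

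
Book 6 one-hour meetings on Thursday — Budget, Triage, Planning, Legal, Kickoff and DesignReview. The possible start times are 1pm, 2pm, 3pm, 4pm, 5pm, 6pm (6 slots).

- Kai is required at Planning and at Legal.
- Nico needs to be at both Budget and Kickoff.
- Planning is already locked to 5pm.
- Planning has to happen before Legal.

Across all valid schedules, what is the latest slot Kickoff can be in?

Kickoff at 6pm is achievable: Triage=1pm; Legal=6pm; Kickoff=6pm; Budget=1pm; DesignReview=1pm; Planning=5pm.

6pm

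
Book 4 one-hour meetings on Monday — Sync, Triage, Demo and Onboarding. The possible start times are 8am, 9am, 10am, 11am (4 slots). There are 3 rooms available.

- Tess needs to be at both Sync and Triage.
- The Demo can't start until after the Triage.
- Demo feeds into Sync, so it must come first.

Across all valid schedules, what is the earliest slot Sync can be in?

Precedence pushes Sync to at least 10am.
Sync at 10am is achievable: Triage in 8am, Sync in 10am, Onboarding in 8am, Demo in 9am.

10am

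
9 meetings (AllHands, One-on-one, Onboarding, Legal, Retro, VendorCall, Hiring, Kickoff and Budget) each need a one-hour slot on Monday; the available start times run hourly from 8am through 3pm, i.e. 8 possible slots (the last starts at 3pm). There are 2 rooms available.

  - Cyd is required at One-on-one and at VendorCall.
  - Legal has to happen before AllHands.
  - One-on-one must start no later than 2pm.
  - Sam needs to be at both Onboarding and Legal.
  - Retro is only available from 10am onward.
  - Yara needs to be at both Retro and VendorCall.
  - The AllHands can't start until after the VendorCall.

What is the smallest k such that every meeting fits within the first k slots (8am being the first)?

The precedence chain requires at least 2 distinct slots.
With at most 2 per slot and 9 meetings, at least 5 slots are needed.
Retro can't be placed before 10am — that is slot 3 counting from 8am — so the schedule must run through at least 3 slots.
5 works (last occupied slot: 12pm): for example Budget=12pm, VendorCall=8am, Retro=10am, Hiring=11am, Kickoff=11am, Legal=8am, AllHands=9am, One-on-one=9am, Onboarding=10am.

5 slots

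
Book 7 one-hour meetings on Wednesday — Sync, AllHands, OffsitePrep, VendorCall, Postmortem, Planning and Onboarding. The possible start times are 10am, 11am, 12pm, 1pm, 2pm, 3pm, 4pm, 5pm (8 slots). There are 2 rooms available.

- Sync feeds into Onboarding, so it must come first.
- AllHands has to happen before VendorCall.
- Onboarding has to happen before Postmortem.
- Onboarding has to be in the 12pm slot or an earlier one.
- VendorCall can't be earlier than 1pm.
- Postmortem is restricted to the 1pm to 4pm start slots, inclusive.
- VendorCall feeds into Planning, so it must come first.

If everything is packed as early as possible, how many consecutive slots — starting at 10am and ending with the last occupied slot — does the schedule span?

The precedence chain requires at least 3 distinct slots.
With at most 2 per slot and 7 meetings, at least 4 slots are needed.
Propagating the time windows through the other constraints, Planning can't land before 2pm — that is slot 5 counting from 10am — so the schedule must run through at least 5 slots.
5 works (last occupied slot: 2pm): for example Sync in 10am; Planning in 2pm; Onboarding in 11am; Postmortem in 1pm; VendorCall in 1pm; OffsitePrep in 11am; AllHands in 10am.

5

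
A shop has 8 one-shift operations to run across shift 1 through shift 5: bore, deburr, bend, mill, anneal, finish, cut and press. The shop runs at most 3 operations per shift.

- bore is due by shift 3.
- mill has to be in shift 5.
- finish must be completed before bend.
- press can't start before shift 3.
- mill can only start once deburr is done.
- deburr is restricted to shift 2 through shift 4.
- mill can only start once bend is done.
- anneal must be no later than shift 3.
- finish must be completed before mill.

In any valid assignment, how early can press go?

Press is available from shift 3.
press at shift 3 is achievable: deburr in shift 2; cut in shift 2; bend in shift 2; mill in shift 5; press in shift 3; bore in shift 1; finish in shift 1; anneal in shift 1.

shift 3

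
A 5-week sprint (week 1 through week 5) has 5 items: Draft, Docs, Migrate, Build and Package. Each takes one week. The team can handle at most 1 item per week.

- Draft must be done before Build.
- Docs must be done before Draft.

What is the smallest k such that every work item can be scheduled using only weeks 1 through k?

5

The precedence chain requires at least 3 distinct weeks.
With at most 1 per week and 5 work items, at least 5 weeks are needed.
5 works (last occupied week: week 5): for example Draft in week 2; Package in week 5; Migrate in week 4; Build in week 3; Docs in week 1.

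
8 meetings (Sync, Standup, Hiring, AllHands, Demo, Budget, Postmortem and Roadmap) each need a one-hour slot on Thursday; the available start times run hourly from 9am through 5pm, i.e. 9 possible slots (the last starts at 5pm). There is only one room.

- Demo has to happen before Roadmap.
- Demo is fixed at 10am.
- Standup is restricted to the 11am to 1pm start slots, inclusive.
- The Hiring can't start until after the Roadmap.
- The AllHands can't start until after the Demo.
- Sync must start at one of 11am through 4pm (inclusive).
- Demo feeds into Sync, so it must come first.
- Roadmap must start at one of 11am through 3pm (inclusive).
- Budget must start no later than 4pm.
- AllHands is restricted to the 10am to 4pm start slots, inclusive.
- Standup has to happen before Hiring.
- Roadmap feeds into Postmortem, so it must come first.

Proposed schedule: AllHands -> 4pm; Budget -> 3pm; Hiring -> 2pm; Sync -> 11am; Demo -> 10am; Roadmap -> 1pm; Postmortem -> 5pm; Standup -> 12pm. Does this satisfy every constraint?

Valid

The Hiring can't start until after the Roadmap — holds.
Standup has to happen before Hiring — holds.
Sync must start at one of 11am through 4pm (inclusive) — holds.
Roadmap feeds into Postmortem, so it must come first — holds.
AllHands is restricted to the 10am to 4pm start slots, inclusive — holds.
There is only one room — holds.
Demo is fixed at 10am — holds.
Roadmap must start at one of 11am through 3pm (inclusive) — holds.
Budget must start no later than 4pm — holds.
The AllHands can't start until after the Demo — holds.
Demo has to happen before Roadmap — holds.
Standup is restricted to the 11am to 1pm start slots, inclusive — holds.
Demo feeds into Sync, so it must come first — holds.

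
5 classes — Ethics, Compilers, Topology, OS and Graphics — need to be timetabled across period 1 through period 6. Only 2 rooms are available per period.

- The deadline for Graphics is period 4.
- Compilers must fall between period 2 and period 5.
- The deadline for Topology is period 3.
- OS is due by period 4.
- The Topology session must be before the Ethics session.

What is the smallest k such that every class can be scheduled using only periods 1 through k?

The precedence chain requires at least 2 distinct periods.
With at most 2 per period and 5 classes, at least 3 periods are needed.
3 works (last occupied period: period 3): for example Compilers in period 2, Topology in period 1, Ethics in period 2, Graphics in period 3, OS in period 1.

3 periods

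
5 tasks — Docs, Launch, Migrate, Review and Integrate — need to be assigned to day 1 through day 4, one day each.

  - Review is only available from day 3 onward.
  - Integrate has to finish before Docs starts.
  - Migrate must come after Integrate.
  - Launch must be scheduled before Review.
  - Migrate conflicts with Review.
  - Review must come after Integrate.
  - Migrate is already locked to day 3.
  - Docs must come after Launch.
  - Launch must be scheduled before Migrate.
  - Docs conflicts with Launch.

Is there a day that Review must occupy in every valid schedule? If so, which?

day 4

Review's window is day 3–day 4.
Migrate is fixed at day 3, and Review can't share a day with Migrate.
So Review must be day 4.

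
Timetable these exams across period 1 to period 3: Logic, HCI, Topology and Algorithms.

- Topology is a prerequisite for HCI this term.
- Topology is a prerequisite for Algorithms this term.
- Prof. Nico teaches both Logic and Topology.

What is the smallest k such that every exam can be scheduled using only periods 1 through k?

2 periods

The precedence chain requires at least 2 distinct periods.
2 works (last occupied period: period 2): for example Logic=period 2, Algorithms=period 2, Topology=period 1, HCI=period 2.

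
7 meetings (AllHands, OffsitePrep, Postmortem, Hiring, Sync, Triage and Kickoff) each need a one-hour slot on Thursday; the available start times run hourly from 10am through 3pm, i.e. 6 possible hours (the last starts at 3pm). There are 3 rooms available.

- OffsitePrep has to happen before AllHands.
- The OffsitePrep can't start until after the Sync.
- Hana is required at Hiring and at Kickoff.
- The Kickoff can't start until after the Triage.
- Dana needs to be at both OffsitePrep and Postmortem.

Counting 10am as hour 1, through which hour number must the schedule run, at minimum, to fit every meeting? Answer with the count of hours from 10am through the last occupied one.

3

The precedence chain requires at least 3 distinct hours.
With at most 3 per hour and 7 meetings, at least 3 hours are needed.
3 works (last occupied hour: 12pm): for example Postmortem in 10am, OffsitePrep in 11am, Hiring in 12pm, Triage in 10am, AllHands in 12pm, Sync in 10am, Kickoff in 11am.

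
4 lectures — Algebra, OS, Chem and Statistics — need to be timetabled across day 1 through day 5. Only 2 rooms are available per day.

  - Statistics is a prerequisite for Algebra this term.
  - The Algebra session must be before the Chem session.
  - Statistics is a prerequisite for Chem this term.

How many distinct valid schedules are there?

50

Splitting on Algebra: it can be day 2 (15), day 3 (20), day 4 (15). Listing each branch's schedules as (OS, Chem, Statistics) by day number:
Algebra=day 2: (1,3,1) (1,4,1) (1,5,1) (2,3,1) (2,4,1) (2,5,1) (3,3,1) (3,4,1) (3,5,1) (4,3,1) (4,4,1) (4,5,1) (5,3,1) (5,4,1) (5,5,1) — 15.
Algebra=day 3: (1,4,1) (1,4,2) (1,5,1) (1,5,2) (2,4,1) (2,4,2) (2,5,1) (2,5,2) (3,4,1) (3,4,2) (3,5,1) (3,5,2) (4,4,1) (4,4,2) (4,5,1) (4,5,2) (5,4,1) (5,4,2) (5,5,1) (5,5,2) — 20.
Algebra=day 4: (1,5,1) (1,5,2) (1,5,3) (2,5,1) (2,5,2) (2,5,3) (3,5,1) (3,5,2) (3,5,3) (4,5,1) (4,5,2) (4,5,3) (5,5,1) (5,5,2) (5,5,3) — 15.
Summing: 15 + 20 + 15 = 50.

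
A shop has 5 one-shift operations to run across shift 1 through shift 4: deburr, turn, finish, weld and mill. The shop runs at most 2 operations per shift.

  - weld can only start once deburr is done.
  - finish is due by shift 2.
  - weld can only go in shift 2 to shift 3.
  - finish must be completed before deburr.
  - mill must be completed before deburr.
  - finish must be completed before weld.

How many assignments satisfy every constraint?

3

Enumerating: mill in shift 1; turn in shift 2; weld in shift 3; finish in shift 1; deburr in shift 2 | weld -> shift 3, turn -> shift 3, mill -> shift 1, deburr -> shift 2, finish -> shift 1 | weld -> shift 3, deburr -> shift 2, finish -> shift 1, turn -> shift 4, mill -> shift 1.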